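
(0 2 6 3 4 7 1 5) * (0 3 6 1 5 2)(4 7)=(1 2)(3 7 5)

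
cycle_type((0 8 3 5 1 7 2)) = 7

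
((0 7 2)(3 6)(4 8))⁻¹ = (0 2 7)(3 6)(4 8)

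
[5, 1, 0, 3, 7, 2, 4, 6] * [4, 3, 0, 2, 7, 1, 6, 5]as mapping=[0→1, 1→3, 2→4, 3→2, 4→5, 5→0, 6→7, 7→6]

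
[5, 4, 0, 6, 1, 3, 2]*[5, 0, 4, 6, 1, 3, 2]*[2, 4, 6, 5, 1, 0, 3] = [5, 4, 0, 6, 2, 3, 1]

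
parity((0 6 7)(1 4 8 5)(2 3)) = even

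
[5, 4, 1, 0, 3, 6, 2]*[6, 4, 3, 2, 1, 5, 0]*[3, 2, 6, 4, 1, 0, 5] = [0, 2, 1, 5, 6, 3, 4]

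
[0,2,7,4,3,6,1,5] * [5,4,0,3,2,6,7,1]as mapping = [0→5,1→0,2→1,3→2,4→3,5→7,6→4,7→6]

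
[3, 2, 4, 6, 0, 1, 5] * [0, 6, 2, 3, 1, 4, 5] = [3, 2, 1, 5, 0, 6, 4]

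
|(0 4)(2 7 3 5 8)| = 10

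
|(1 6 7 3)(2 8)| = 4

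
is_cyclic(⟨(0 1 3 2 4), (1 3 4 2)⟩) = no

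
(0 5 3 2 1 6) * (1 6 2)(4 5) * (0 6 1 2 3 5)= (0 4)(1 3 2)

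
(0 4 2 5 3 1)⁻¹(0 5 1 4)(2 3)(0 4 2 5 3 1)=(0 2 4 3)(1 5)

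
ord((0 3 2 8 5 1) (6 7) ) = 6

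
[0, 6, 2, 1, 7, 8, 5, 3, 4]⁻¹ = [0, 3, 2, 7, 8, 6, 1, 4, 5]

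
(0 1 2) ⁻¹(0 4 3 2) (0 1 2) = (0 1 4 3) 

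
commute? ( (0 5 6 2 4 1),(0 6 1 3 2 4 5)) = no: (0 5 6 2 4 1)*(0 6 1 3 2 4 5) = (1 6 4 3 2 5),(0 6 1 3 2 4 5)*(0 5 6 2 4 1) = (0 2 1 3 4 6)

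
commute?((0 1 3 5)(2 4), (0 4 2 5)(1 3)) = no:(0 1 3 5)(2 4)*(0 4 2 5)(1 3) = (0 3)(4 5), (0 4 2 5)(1 3)*(0 1 3 5)(2 4) = (0 2)(1 5)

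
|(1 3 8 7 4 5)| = 6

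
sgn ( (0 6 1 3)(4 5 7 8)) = 1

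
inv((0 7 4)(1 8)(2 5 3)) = (0 4 7)(1 8)(2 3 5)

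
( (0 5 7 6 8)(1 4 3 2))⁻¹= (0 8 6 7 5)(1 2 3 4)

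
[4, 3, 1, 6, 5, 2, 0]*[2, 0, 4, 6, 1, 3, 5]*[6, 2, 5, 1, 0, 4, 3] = [2, 3, 6, 4, 1, 0, 5]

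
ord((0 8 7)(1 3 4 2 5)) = 15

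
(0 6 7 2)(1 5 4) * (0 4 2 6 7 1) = (0 7 6 1 5 2 4)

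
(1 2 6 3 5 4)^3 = (1 3)(2 5)(4 6)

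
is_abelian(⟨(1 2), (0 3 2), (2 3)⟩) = no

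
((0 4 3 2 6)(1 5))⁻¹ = (0 6 2 3 4)(1 5)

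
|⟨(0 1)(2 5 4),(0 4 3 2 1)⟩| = 720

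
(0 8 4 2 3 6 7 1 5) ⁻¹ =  (0 5 1 7 6 3 2 4 8) 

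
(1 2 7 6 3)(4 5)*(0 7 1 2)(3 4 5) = (0 7 6 4 3 2 1)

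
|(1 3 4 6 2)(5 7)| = 10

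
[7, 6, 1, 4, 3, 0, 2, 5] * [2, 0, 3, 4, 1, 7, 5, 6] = [6, 5, 0, 1, 4, 2, 3, 7]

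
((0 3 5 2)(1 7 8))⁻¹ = (0 2 5 3)(1 8 7)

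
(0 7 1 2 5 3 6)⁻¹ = (0 6 3 5 2 1 7)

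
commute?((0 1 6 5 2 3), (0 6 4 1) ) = no:(0 1 6 5 2 3)*(0 6 4 1) = (1 4) (2 3 6 5), (0 6 4 1)*(0 1 6 5 2 3) = (0 5 2 3) (4 6) 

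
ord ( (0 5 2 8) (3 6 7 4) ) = 4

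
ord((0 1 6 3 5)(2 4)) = 10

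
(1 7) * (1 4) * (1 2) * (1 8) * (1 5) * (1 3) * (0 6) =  (0 6) (1 7 4 2 8 5 3) 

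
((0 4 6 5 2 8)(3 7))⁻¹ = (0 8 2 5 6 4)(3 7)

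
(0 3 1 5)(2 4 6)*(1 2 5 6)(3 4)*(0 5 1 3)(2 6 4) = (0 2)(1 4 3 6)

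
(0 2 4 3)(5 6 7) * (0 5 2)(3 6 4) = (2 3 5 4 6 7)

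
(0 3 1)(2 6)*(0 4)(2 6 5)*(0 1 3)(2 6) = (1 4)(2 5 6)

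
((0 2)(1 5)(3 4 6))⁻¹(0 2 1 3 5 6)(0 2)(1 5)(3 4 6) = (0 5 4 1 3 2)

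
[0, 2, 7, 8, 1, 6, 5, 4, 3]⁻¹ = [0, 4, 1, 8, 7, 6, 5, 2, 3]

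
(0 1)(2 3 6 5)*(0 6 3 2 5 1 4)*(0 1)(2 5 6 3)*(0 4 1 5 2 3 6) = (0 1 6 4 5)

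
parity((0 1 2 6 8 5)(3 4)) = even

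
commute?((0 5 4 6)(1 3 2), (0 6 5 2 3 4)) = no:(0 5 4 6)(1 3 2)*(0 6 5 2 3 4) = (0 2 1 4 5), (0 6 5 2 3 4)*(0 5 4 6)(1 3 2) = (1 3 6 4 5)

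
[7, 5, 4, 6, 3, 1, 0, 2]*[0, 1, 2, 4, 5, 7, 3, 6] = [6, 7, 5, 3, 4, 1, 0, 2]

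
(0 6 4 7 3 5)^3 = (0 7)(3 6)(4 5)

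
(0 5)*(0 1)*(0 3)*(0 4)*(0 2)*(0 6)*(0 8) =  (0 5 1 3 4 2 6 8)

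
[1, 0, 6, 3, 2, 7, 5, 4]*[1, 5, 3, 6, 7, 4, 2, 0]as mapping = [0→5, 1→1, 2→2, 3→6, 4→3, 5→0, 6→4, 7→7]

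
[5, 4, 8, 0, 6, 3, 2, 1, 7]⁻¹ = [3, 7, 6, 5, 1, 0, 4, 8, 2]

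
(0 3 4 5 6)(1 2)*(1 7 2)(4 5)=(0 3 5 6)(2 7)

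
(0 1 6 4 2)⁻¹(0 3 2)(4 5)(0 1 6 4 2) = (0 1 3)(2 5)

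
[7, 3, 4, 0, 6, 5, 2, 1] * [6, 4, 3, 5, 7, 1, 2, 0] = [0, 5, 7, 6, 2, 1, 3, 4]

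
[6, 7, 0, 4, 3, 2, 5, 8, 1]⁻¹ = [2, 8, 5, 4, 3, 6, 0, 1, 7]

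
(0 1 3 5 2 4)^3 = (0 5)(1 2)(3 4)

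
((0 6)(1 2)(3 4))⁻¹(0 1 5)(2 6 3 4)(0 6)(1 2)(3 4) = (0 4 3 1)(2 5 6)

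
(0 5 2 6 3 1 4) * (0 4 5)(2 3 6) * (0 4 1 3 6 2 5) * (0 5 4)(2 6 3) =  (1 5 3 2 4)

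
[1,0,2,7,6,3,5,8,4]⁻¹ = [1,0,2,5,8,6,4,3,7]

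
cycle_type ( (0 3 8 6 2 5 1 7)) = 8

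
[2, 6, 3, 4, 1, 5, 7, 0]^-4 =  [4, 0, 1, 6, 7, 5, 2, 3]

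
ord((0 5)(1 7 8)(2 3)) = 6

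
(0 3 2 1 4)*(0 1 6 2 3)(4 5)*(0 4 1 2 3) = (0 4 2 6 3)(1 5)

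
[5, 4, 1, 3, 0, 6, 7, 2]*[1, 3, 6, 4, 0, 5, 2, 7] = [5, 0, 3, 4, 1, 2, 7, 6]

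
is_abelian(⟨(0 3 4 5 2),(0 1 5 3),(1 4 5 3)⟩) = no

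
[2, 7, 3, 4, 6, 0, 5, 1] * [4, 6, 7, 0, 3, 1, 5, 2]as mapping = [0→7, 1→2, 2→0, 3→3, 4→5, 5→4, 6→1, 7→6]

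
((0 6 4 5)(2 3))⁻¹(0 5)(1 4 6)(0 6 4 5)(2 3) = (0 6)(1 5 4)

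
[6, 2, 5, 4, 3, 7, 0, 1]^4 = [0, 1, 2, 3, 4, 5, 6, 7]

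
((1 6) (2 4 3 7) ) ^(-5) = (1 6) (2 7 3 4) 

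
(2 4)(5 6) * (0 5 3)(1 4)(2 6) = (0 5 2 1 4 6 3)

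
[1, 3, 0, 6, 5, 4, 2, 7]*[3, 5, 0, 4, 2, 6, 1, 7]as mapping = [0→5, 1→4, 2→3, 3→1, 4→6, 5→2, 6→0, 7→7]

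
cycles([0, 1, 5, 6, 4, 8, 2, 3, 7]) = (2 5 8 7 3 6)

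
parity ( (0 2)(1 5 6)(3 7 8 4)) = even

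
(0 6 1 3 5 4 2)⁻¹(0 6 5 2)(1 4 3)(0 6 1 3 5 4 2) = (0 6 1 4)(2 5 3)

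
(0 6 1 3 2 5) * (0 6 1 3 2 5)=(0 1 2) (3 5 6) 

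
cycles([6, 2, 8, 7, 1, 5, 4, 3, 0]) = (0 6 4 1 2 8)(3 7)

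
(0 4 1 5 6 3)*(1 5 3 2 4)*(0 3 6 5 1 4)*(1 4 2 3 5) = (0 2)(1 6 3 5)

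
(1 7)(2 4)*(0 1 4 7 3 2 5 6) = (0 1 3 2 7 4 5 6)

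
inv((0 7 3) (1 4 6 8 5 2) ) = (0 3 7) (1 2 5 8 6 4) 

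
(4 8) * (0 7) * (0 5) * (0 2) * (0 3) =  (0 7 5 2 3)(4 8)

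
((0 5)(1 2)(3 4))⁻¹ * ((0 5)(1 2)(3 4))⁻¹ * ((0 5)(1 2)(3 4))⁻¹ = (0 5)(1 2)(3 4)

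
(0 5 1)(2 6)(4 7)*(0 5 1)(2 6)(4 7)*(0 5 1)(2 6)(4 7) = (2 6)(4 7)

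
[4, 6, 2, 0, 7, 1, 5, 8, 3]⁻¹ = [3, 5, 2, 8, 0, 6, 1, 4, 7]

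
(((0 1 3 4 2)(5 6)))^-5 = (5 6)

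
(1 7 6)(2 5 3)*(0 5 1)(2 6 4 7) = (0 5 3 6)(1 2)(4 7)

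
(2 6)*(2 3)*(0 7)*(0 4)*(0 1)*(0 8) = (0 7 4 1 8)(2 6 3)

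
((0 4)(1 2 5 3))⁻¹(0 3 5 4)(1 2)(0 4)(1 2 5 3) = (0 4 1 3)(2 5)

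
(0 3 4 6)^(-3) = (0 3 4 6)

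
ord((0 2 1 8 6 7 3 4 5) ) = 9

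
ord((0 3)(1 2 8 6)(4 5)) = 4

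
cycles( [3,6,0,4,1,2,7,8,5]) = (0 3 4 1 6 7 8 5 2)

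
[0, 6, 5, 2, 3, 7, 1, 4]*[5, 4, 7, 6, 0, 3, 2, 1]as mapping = [0→5, 1→2, 2→3, 3→7, 4→6, 5→1, 6→4, 7→0]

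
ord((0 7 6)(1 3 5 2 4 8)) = 6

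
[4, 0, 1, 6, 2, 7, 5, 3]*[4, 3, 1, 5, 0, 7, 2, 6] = [0, 4, 3, 2, 1, 6, 7, 5]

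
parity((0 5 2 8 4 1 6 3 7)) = even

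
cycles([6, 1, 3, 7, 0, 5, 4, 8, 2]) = (0 6 4) (2 3 7 8) 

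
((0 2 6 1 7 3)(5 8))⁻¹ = (0 3 7 1 6 2)(5 8)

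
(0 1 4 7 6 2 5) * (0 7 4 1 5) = (0 5 7 6 2) 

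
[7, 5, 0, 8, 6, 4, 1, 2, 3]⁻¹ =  [2, 6, 7, 8, 5, 1, 4, 0, 3]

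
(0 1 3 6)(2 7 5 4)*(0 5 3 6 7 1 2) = (0 2 1 6 5 4)(3 7)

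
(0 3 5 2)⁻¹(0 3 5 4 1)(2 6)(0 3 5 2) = (0 6)(1 3 5 2 4)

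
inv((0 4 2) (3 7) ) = (0 2 4) (3 7) 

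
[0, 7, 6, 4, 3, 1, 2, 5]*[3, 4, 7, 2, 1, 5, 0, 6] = [3, 6, 0, 1, 2, 4, 7, 5]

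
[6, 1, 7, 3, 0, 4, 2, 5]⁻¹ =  [4, 1, 6, 3, 5, 7, 0, 2]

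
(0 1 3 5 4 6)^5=(0 6 4 5 3 1)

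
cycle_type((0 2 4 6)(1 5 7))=3.4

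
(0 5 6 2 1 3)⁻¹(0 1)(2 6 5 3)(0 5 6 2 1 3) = (0 1 2 6)(3 5)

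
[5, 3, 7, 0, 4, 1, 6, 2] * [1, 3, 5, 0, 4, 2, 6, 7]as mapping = [0→2, 1→0, 2→7, 3→1, 4→4, 5→3, 6→6, 7→5]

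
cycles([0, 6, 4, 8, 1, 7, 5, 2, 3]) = (1 6 5 7 2 4)(3 8)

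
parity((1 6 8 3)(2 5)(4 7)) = odd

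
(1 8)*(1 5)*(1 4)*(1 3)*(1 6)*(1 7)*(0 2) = (0 2)(1 8 5 4 3 6 7)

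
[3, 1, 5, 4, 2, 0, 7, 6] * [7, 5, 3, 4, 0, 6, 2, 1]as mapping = [0→4, 1→5, 2→6, 3→0, 4→3, 5→7, 6→1, 7→2]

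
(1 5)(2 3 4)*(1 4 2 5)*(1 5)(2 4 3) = (1 5 3 4)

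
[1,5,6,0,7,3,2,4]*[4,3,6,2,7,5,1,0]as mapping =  [0→3,1→5,2→1,3→4,4→0,5→2,6→6,7→7]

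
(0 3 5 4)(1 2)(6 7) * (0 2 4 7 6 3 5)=(0 5 7 3)(1 4 2)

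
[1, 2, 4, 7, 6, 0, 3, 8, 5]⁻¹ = [5, 0, 1, 6, 2, 8, 4, 3, 7]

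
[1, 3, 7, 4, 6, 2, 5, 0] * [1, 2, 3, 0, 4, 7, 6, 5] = [2, 0, 5, 4, 6, 3, 7, 1]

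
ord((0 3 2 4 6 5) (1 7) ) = 6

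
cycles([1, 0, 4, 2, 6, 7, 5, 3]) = (0 1)(2 4 6 5 7 3)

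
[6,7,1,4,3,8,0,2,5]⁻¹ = [6,2,7,4,3,8,0,1,5]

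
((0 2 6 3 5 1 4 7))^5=(0 1 6 7 5 2 4 3)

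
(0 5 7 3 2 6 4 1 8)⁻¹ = (0 8 1 4 6 2 3 7 5)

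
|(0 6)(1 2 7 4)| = 4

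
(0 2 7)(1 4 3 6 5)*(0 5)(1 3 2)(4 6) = (0 1 6)(2 7 5 3 4)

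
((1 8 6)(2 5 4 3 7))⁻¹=(1 6 8)(2 7 3 4 5)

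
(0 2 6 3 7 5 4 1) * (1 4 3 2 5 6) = (0 5 3 7 6 2 1)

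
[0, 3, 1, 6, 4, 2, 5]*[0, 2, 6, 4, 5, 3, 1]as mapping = [0→0, 1→4, 2→2, 3→1, 4→5, 5→6, 6→3]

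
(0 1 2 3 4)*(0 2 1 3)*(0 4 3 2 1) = (0 2 4 1)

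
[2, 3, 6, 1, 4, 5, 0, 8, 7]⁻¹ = [6, 3, 0, 1, 4, 5, 2, 8, 7]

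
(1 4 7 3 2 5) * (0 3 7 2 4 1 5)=(0 3 4 2)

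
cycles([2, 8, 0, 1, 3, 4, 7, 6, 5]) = (0 2)(1 8 5 4 3)(6 7)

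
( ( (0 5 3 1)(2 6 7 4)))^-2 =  (0 3)(1 5)(2 7)(4 6)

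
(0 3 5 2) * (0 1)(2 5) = (0 3 2 1)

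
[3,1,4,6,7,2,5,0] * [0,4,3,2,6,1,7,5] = [2,4,6,7,5,3,1,0]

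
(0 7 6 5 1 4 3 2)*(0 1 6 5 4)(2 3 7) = (0 2 1)(4 7 5 6)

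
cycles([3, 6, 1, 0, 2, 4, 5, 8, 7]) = (0 3)(1 6 5 4 2)(7 8)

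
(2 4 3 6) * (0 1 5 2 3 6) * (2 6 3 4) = (0 1 5 6 4 3)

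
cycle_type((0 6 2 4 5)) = 5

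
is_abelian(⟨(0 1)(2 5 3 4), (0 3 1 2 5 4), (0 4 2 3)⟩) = no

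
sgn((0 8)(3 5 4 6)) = 1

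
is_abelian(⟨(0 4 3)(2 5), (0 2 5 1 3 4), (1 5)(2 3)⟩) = no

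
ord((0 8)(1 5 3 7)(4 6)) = 4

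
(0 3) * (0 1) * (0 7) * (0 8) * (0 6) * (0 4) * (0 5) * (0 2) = (0 3 1 7 8 6 4 5 2)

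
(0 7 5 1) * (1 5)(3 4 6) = (0 7 1)(3 4 6)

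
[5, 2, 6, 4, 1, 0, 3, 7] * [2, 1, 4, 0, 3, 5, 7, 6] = [5, 4, 7, 3, 1, 2, 0, 6]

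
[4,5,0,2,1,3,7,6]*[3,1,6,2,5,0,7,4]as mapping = [0→5,1→0,2→3,3→6,4→1,5→2,6→4,7→7]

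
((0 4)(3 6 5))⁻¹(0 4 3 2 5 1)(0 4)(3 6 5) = (0 6 2 3 1 4)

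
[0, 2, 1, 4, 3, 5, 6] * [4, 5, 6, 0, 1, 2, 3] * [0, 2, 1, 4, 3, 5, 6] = [3, 6, 5, 2, 0, 1, 4]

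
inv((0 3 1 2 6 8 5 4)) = (0 4 5 8 6 2 1 3)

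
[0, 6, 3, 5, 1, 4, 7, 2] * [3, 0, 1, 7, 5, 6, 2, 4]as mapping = [0→3, 1→2, 2→7, 3→6, 4→0, 5→5, 6→4, 7→1]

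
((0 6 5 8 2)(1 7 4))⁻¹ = (0 2 8 5 6)(1 4 7)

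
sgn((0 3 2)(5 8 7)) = 1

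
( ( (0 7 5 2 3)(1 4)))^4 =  (0 3 2 5 7)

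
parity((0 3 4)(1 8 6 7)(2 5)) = even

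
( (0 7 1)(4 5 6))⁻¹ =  (0 1 7)(4 6 5)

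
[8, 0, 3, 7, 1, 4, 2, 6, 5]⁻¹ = [1, 4, 6, 2, 5, 8, 7, 3, 0]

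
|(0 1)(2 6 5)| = 6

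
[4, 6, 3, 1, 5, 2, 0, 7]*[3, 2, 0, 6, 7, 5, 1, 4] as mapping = [0→7, 1→1, 2→6, 3→2, 4→5, 5→0, 6→3, 7→4] 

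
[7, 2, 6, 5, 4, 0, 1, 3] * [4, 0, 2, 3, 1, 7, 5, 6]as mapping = [0→6, 1→2, 2→5, 3→7, 4→1, 5→4, 6→0, 7→3]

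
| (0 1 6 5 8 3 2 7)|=8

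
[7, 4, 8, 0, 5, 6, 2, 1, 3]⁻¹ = [3, 7, 6, 8, 1, 4, 5, 0, 2]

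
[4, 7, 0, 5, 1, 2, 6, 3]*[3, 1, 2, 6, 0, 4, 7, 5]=[0, 5, 3, 4, 1, 2, 7, 6]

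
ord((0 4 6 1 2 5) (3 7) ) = 6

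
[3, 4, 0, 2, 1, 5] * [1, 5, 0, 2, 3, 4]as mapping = [0→2, 1→3, 2→1, 3→0, 4→5, 5→4]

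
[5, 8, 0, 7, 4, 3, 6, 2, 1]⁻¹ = [2, 8, 7, 5, 4, 0, 6, 3, 1]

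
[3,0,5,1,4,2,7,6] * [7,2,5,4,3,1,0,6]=[4,7,1,2,3,5,6,0]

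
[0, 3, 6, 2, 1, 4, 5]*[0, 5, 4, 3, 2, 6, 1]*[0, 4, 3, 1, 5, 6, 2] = [0, 1, 4, 5, 6, 3, 2]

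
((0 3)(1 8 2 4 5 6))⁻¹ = (0 3)(1 6 5 4 2 8)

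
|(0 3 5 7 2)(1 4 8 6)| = 20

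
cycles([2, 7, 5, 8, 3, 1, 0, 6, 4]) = (0 2 5 1 7 6)(3 8 4)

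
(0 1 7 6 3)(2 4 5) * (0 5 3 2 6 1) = (1 7)(2 4 3 5 6)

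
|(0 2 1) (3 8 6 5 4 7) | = 6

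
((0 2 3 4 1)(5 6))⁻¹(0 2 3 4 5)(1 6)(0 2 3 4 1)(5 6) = (0 5)(1 6 2 3 4)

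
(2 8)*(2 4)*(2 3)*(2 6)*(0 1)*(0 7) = (0 1 7)(2 8 4 3 6)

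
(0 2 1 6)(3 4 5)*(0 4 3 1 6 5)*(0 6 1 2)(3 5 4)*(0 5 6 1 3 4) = (0 5 2 3 6 4 1)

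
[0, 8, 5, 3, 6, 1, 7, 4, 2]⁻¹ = [0, 5, 8, 3, 7, 2, 4, 6, 1]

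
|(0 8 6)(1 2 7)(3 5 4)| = 3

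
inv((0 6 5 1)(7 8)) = (0 1 5 6)(7 8)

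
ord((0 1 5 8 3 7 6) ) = 7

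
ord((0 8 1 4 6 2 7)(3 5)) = 14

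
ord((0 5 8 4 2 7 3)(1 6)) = 14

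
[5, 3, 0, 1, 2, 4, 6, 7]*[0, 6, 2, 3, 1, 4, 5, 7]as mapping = [0→4, 1→3, 2→0, 3→6, 4→2, 5→1, 6→5, 7→7]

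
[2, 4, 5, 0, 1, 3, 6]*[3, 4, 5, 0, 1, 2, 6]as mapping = [0→5, 1→1, 2→2, 3→3, 4→4, 5→0, 6→6]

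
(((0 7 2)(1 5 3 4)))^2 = (0 2 7)(1 3)(4 5)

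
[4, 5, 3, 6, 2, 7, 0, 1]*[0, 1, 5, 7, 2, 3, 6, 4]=[2, 3, 7, 6, 5, 4, 0, 1]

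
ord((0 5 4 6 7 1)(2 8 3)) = 6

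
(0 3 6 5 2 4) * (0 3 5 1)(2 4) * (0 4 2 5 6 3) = (0 6 1 4)(2 5)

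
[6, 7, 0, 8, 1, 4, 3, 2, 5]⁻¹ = [2, 4, 7, 6, 5, 8, 0, 1, 3]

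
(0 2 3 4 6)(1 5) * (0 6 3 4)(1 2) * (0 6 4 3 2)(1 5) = (0 5)(2 3 6 4)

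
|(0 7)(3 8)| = 2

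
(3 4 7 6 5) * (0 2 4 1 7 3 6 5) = (0 2 4 3 1 7 5 6)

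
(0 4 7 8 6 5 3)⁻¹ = (0 3 5 6 8 7 4)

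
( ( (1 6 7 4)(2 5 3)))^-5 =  (1 4 7 6)(2 5 3)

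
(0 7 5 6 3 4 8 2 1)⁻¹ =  (0 1 2 8 4 3 6 5 7)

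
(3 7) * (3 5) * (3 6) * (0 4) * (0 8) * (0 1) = (0 4 8 1)(3 7 5 6)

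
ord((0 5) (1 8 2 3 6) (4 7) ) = 10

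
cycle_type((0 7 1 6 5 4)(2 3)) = 2.6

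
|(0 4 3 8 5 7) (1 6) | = 6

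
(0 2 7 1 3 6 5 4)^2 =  (0 7 3 5)(1 6 4 2)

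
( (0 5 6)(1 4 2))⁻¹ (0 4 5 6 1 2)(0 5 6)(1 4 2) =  (0 4 1 5 2 6)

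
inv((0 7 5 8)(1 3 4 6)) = (0 8 5 7)(1 6 4 3)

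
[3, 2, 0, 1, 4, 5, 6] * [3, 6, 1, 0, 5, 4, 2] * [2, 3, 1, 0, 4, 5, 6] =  [2, 3, 0, 6, 5, 4, 1]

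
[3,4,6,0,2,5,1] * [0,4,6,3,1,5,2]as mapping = [0→3,1→1,2→2,3→0,4→6,5→5,6→4]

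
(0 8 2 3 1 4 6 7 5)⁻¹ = (0 5 7 6 4 1 3 2 8)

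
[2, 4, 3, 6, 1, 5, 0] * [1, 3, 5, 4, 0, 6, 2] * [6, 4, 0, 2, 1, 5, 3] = [5, 6, 1, 0, 2, 3, 4]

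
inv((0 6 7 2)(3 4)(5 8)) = (0 2 7 6)(3 4)(5 8)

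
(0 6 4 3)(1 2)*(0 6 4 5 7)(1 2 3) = (0 4 1 3 6 5 7)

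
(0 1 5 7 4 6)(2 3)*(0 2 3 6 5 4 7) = (0 1 4 5)(2 6)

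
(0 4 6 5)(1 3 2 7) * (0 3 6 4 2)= (0 2 7 1 6 5 3)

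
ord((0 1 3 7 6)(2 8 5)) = 15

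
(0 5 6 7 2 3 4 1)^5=(0 3 6 1 2 5 4 7)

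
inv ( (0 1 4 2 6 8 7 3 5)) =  (0 5 3 7 8 6 2 4 1)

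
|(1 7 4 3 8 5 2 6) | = 8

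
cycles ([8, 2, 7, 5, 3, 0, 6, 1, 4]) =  (0 8 4 3 5) (1 2 7) 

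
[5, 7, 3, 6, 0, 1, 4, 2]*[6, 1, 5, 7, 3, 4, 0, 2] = [4, 2, 7, 0, 6, 1, 3, 5]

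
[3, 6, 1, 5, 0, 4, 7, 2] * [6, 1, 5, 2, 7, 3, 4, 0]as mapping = [0→2, 1→4, 2→1, 3→3, 4→6, 5→7, 6→0, 7→5]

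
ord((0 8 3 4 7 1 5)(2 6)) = 14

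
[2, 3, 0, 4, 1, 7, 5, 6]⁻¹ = [2, 4, 0, 1, 3, 6, 7, 5]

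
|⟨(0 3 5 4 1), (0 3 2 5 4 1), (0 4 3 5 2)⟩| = 720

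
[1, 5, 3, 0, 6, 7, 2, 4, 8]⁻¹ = [3, 0, 6, 2, 7, 1, 4, 5, 8]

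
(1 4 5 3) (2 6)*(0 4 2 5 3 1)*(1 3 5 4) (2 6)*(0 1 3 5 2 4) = (0 3 1 6) (2 4) 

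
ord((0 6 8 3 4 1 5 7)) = 8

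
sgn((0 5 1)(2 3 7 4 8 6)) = -1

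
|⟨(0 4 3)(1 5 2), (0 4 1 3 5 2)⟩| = 120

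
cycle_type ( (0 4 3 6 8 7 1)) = 7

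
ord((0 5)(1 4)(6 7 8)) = 6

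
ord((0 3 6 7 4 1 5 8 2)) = 9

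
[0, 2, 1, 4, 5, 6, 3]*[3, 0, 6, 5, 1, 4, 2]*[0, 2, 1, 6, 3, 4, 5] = [6, 5, 0, 2, 3, 1, 4]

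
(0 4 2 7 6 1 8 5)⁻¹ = (0 5 8 1 6 7 2 4)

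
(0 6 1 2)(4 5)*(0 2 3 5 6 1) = (0 1 3 5 4 6)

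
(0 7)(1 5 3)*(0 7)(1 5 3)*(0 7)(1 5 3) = (0 7)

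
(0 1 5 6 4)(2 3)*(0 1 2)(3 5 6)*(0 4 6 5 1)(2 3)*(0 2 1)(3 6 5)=(0 6 5 1 3 4 2)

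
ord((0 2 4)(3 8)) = 6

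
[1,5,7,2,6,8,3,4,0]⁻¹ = [8,0,3,6,7,1,4,2,5]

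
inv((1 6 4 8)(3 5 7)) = (1 8 4 6)(3 7 5)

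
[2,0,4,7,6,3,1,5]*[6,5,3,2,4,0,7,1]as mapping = [0→3,1→6,2→4,3→1,4→7,5→2,6→5,7→0]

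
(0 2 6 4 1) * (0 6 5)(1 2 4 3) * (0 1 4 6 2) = (0 6 3 4)(1 2 5)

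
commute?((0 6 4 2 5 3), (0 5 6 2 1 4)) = no:(0 6 4 2 5 3)*(0 5 6 2 1 4) = (0 2 6)(1 4)(3 5), (0 5 6 2 1 4)*(0 6 4 2 5 3) = (0 3)(1 2)(4 6 5)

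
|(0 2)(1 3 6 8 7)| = 10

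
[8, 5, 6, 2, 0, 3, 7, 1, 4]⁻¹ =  [4, 7, 3, 5, 8, 1, 2, 6, 0]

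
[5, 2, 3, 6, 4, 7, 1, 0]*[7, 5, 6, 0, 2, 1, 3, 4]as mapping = [0→1, 1→6, 2→0, 3→3, 4→2, 5→4, 6→5, 7→7]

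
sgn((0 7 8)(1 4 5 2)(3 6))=1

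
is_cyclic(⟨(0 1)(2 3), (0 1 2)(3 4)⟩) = no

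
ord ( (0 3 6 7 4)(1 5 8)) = 15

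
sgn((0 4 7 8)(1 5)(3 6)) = -1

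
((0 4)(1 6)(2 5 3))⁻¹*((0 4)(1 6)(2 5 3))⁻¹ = (2 5 3)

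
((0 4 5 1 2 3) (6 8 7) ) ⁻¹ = (0 3 2 1 5 4) (6 7 8) 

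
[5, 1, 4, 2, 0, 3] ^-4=[5, 1, 4, 2, 0, 3] 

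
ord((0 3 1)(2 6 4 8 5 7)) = 6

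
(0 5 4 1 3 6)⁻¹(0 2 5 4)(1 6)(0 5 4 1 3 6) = (0 3)(1 5 2 4)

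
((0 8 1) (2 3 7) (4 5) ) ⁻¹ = (0 1 8) (2 7 3) (4 5) 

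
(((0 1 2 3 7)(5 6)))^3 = (0 3 1 7 2)(5 6)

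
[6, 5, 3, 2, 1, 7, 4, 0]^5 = [7, 4, 3, 2, 6, 1, 0, 5]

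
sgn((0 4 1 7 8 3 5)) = 1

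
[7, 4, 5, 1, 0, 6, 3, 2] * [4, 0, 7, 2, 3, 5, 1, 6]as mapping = [0→6, 1→3, 2→5, 3→0, 4→4, 5→1, 6→2, 7→7]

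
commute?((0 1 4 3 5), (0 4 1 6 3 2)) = no:(0 1 4 3 5) * (0 4 1 6 3 2) = (0 6 3 5 4 2), (0 4 1 6 3 2) * (0 1 4 3 5) = (0 3 2 1 6 5)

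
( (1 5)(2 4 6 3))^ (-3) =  (1 5)(2 4 6 3)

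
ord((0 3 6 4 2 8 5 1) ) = 8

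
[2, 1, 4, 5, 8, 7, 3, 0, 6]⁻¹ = [7, 1, 0, 6, 2, 3, 8, 5, 4]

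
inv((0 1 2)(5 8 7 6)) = (0 2 1)(5 6 7 8)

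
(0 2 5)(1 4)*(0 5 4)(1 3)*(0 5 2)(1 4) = (1 5 2)(3 4)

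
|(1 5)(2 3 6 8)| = 4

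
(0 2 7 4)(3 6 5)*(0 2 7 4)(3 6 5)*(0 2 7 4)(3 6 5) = (0 4 7 2)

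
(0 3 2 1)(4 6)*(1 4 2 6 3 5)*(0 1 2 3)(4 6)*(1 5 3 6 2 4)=(0 3 1 5 4)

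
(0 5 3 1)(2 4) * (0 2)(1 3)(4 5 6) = (0 6 4)(1 2 5)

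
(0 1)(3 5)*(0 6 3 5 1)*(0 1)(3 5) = (0 1 6 5 3)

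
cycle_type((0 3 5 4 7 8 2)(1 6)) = 2.7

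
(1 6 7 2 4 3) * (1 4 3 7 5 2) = (1 6 5 2 3 4 7)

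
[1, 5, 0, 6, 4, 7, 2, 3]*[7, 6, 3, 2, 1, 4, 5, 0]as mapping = [0→6, 1→4, 2→7, 3→5, 4→1, 5→0, 6→3, 7→2]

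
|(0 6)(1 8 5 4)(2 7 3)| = 12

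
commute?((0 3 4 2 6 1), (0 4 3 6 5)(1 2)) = no:(0 3 4 2 6 1)*(0 4 3 6 5)(1 2) = (0 6 2 5)(1 4), (0 4 3 6 5)(1 2)*(0 3 4 2 6 1) = (0 2)(1 6 5 3)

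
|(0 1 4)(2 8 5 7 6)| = 15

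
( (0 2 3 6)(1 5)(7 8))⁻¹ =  (0 6 3 2)(1 5)(7 8)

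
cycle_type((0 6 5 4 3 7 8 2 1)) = 9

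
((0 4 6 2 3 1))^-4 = (0 6 3)(1 4 2)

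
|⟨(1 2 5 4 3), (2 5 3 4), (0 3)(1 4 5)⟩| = 720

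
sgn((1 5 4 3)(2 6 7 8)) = 1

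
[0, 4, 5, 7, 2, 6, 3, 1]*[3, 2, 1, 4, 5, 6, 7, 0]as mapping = [0→3, 1→5, 2→6, 3→0, 4→1, 5→7, 6→4, 7→2]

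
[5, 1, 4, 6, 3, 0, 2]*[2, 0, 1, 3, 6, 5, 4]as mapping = [0→5, 1→0, 2→6, 3→4, 4→3, 5→2, 6→1]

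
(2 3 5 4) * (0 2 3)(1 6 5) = (0 2)(1 6 5 4 3)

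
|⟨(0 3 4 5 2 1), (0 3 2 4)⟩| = 720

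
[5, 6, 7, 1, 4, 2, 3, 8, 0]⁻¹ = [8, 3, 5, 6, 4, 0, 1, 2, 7]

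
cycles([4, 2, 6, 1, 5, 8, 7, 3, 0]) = (0 4 5 8)(1 2 6 7 3)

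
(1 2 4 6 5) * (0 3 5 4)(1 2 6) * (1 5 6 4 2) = (0 3 6 2)(1 4 5)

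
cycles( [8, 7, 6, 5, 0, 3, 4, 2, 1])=(0 8 1 7 2 6 4)(3 5)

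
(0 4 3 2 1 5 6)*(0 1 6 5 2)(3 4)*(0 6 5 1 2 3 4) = (0 4)(1 3 6 2 5)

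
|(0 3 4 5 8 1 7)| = 7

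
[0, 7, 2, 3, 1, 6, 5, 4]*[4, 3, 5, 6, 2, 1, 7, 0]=[4, 0, 5, 6, 3, 7, 1, 2]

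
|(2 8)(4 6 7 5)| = 4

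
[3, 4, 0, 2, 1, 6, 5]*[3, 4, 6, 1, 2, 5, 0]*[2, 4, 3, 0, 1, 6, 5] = [4, 3, 0, 5, 1, 2, 6]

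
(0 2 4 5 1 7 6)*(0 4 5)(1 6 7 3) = (0 2 5 6 4)(1 3)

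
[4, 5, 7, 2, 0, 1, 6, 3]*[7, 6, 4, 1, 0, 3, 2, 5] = [0, 3, 5, 4, 7, 6, 2, 1]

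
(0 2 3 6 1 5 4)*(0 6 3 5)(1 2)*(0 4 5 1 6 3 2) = (0 6)(1 4 3 2)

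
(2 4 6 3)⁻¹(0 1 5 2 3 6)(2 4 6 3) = (0 1 5 4 2 3)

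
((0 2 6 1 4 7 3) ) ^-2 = (0 7 1 2 3 4 6) 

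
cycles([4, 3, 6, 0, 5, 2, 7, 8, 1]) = (0 4 5 2 6 7 8 1 3)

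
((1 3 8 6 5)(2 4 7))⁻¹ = (1 5 6 8 3)(2 7 4)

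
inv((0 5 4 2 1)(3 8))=(0 1 2 4 5)(3 8)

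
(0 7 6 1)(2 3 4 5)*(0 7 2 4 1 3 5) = (0 2 5 4)(1 7 6 3)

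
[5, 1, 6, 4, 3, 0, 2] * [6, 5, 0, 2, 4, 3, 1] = [3, 5, 1, 4, 2, 6, 0]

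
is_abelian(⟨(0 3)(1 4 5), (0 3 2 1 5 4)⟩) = no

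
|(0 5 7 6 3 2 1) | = 7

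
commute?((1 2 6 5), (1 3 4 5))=no:(1 2 6 5)*(1 3 4 5)=(1 2 6)(3 4 5), (1 3 4 5)*(1 2 6 5)=(1 3 4)(2 6 5)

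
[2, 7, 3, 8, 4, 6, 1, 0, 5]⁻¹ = [7, 6, 0, 2, 4, 8, 5, 1, 3]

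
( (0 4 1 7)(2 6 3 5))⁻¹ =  (0 7 1 4)(2 5 3 6)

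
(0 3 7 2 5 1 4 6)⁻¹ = (0 6 4 1 5 2 7 3)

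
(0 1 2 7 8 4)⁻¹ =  (0 4 8 7 2 1)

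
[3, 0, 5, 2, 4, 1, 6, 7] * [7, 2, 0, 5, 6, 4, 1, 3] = [5, 7, 4, 0, 6, 2, 1, 3]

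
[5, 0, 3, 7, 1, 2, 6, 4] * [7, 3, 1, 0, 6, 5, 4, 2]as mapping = [0→5, 1→7, 2→0, 3→2, 4→3, 5→1, 6→4, 7→6]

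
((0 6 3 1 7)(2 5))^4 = (0 7 1 3 6)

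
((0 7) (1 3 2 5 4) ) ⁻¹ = (0 7) (1 4 5 2 3) 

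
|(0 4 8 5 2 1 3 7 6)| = 9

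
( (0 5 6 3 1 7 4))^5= (0 7 3 5 4 1 6)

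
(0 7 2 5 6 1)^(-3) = (0 5)(1 2)(6 7)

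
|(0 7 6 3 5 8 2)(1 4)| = 14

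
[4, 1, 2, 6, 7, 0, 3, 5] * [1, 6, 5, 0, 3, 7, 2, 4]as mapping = [0→3, 1→6, 2→5, 3→2, 4→4, 5→1, 6→0, 7→7]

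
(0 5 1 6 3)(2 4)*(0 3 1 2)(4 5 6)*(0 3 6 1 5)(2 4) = (0 1 2)(3 6 5 4)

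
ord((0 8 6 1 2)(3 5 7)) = 15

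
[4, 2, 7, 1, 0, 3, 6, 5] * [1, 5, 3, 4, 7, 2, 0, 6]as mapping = [0→7, 1→3, 2→6, 3→5, 4→1, 5→4, 6→0, 7→2]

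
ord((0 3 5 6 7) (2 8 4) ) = 15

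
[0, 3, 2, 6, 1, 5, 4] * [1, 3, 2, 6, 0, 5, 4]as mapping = [0→1, 1→6, 2→2, 3→4, 4→3, 5→5, 6→0]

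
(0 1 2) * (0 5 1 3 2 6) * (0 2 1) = (0 3 1 6 2 5)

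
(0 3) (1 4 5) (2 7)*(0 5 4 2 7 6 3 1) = (0 1 2 6 3 5) 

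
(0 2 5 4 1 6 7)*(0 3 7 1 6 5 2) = (1 5 4 6)(3 7)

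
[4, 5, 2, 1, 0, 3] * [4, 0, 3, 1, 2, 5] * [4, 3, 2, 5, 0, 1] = [2, 1, 5, 4, 0, 3]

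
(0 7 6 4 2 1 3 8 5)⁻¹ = (0 5 8 3 1 2 4 6 7)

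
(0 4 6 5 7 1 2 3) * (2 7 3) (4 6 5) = (0 6 4 5 3) (1 7) 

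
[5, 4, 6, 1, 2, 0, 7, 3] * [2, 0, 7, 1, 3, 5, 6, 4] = [5, 3, 6, 0, 7, 2, 4, 1]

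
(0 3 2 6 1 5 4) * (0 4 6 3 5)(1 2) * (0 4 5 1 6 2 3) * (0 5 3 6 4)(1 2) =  (0 2 5 1)(3 4)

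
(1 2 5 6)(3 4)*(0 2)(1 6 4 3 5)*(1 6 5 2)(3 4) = (0 1)(2 6 5 3 4)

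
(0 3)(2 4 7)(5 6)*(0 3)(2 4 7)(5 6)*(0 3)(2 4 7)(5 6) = (0 3)(5 6)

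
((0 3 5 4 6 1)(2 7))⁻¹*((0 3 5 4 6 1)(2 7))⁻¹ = (0 6 5)(1 4 3)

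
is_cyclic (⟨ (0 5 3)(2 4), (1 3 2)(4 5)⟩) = no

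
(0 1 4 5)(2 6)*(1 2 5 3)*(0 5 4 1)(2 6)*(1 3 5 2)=(0 6 4 5 2 1 3)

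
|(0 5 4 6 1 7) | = 6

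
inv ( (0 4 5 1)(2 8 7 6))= (0 1 5 4)(2 6 7 8)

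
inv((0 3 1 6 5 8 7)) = (0 7 8 5 6 1 3)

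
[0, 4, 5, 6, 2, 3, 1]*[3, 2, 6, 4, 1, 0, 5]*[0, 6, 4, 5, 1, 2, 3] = [5, 6, 0, 2, 3, 1, 4]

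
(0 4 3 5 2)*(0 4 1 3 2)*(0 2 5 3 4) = (0 1 4 5 2)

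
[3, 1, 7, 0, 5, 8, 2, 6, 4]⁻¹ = [3, 1, 6, 0, 8, 4, 7, 2, 5]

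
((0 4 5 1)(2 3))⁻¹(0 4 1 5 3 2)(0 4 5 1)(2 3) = (0 1 2 3 4 5)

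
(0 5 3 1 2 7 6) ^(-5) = (0 3 2 6 5 1 7) 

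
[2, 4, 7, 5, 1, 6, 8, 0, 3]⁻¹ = [7, 4, 0, 8, 1, 3, 5, 2, 6]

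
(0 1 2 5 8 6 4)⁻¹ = (0 4 6 8 5 2 1)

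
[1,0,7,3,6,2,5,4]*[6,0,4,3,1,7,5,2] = [0,6,2,3,5,4,7,1]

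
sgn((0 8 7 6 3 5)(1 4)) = 1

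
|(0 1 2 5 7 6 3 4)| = 8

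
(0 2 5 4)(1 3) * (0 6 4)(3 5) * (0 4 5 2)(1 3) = (1 2)(4 6 5)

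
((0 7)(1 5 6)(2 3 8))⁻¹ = (0 7)(1 6 5)(2 8 3)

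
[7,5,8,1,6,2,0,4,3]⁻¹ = [6,3,5,8,7,1,4,0,2]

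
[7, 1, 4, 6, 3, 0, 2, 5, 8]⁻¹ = [5, 1, 6, 4, 2, 7, 3, 0, 8]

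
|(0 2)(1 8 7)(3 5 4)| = 6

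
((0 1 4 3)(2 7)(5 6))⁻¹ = (0 3 4 1)(2 7)(5 6)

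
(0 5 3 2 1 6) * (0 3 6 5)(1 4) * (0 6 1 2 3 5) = (0 6 5 1)(2 4)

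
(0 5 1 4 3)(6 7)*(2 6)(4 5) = (0 4 3)(1 5)(2 6 7)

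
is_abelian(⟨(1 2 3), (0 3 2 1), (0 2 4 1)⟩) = no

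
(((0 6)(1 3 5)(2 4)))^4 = (1 3 5)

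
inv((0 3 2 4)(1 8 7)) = (0 4 2 3)(1 7 8)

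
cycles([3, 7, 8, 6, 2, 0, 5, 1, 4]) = (0 3 6 5)(1 7)(2 8 4)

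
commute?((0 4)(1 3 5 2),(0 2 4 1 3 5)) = no:(0 4)(1 3 5 2)*(0 2 4 1 3 5) = (0 1 5 4 2 3),(0 2 4 1 3 5)*(0 4)(1 3 5 2) = (0 1 5 4 3 2)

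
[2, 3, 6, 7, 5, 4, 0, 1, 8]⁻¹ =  [6, 7, 0, 1, 5, 4, 2, 3, 8]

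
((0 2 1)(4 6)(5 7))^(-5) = (0 2 1)(4 6)(5 7)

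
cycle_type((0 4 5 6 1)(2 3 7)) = 3.5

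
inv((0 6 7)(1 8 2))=(0 7 6)(1 2 8)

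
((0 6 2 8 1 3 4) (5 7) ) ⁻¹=(0 4 3 1 8 2 6) (5 7) 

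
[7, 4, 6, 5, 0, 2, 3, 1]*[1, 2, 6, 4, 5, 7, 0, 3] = [3, 5, 0, 7, 1, 6, 4, 2]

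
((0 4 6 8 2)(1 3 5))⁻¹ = (0 2 8 6 4)(1 5 3)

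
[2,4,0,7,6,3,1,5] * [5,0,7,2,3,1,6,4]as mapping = [0→7,1→3,2→5,3→4,4→6,5→2,6→0,7→1]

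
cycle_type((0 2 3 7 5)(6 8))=2.5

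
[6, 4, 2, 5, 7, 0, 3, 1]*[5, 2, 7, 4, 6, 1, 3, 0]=[3, 6, 7, 1, 0, 5, 4, 2]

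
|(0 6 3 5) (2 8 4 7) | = 4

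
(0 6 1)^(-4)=(0 1 6)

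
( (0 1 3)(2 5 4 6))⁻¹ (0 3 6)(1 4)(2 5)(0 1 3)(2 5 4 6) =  (0 2 1)(3 6)(4 5)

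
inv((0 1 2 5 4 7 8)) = (0 8 7 4 5 2 1)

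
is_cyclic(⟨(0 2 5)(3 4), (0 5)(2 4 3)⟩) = no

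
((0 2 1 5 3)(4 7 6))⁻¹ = (0 3 5 1 2)(4 6 7)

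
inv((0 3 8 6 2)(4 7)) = (0 2 6 8 3)(4 7)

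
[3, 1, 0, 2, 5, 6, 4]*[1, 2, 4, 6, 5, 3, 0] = [6, 2, 1, 4, 3, 0, 5]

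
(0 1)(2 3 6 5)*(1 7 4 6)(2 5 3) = (0 7 4 6 3 1)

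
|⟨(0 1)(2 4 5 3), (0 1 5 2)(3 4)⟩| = 360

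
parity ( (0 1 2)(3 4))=odd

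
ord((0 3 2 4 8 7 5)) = 7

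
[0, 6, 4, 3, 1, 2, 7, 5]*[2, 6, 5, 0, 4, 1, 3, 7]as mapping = [0→2, 1→3, 2→4, 3→0, 4→6, 5→5, 6→7, 7→1]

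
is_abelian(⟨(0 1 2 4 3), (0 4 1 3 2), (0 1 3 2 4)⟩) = no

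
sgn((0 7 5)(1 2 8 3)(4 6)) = 1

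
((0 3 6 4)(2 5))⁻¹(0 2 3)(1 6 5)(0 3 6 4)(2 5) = (1 4 2)(3 5 6)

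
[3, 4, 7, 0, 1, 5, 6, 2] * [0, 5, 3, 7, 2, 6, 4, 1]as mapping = [0→7, 1→2, 2→1, 3→0, 4→5, 5→6, 6→4, 7→3]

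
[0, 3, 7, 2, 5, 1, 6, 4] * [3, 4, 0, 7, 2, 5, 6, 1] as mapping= [0→3, 1→7, 2→1, 3→0, 4→5, 5→4, 6→6, 7→2] 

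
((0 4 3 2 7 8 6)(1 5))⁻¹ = (0 6 8 7 2 3 4)(1 5)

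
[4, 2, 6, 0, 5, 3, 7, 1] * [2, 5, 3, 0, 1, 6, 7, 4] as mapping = [0→1, 1→3, 2→7, 3→2, 4→6, 5→0, 6→4, 7→5] 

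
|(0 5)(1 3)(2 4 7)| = 6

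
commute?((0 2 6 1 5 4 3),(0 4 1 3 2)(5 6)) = no:(0 2 6 1 5 4 3)*(0 4 1 3 2)(5 6) = (1 6 3 4 2 5),(0 4 1 3 2)(5 6)*(0 2 6 1 5 4 3) = (0 3 6 4 5 1)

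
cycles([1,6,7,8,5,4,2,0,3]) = (0 1 6 2 7)(3 8)(4 5)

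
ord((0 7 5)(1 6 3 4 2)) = 15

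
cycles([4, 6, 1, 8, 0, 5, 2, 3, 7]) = (0 4)(1 6 2)(3 8 7)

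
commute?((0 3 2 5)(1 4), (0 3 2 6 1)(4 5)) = no:(0 3 2 5)(1 4) * (0 3 2 6 1)(4 5) = (0 2 4)(1 5 3 6), (0 3 2 6 1)(4 5) * (0 3 2 5)(1 4) = (0 2 6 4)(1 3 5)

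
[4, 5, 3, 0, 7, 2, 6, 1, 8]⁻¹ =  [3, 7, 5, 2, 0, 1, 6, 4, 8]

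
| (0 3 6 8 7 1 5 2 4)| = 9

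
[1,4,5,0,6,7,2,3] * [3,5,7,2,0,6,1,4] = [5,0,6,3,1,4,7,2]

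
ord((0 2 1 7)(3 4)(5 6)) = 4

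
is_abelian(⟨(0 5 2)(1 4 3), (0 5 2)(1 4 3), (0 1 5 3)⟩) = no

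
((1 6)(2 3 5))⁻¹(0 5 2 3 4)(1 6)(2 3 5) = (0 2 3 5 4)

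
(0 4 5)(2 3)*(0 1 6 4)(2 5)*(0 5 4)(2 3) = (0 5 1 6)(3 4)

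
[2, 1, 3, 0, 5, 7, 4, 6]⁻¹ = [3, 1, 0, 2, 6, 4, 7, 5]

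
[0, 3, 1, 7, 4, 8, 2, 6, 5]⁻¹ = [0, 2, 6, 1, 4, 8, 7, 3, 5]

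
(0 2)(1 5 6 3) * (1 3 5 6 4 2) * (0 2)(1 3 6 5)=(0 3 6 1 5 4)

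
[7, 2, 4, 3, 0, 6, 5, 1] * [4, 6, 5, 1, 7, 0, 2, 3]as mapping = [0→3, 1→5, 2→7, 3→1, 4→4, 5→2, 6→0, 7→6]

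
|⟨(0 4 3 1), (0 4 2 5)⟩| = 120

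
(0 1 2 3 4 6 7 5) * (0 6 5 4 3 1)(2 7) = (1 7 4 5 6 2)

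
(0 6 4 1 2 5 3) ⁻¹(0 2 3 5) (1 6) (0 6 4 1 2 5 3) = (0 3 6 5) (2 4) 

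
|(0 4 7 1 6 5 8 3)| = 8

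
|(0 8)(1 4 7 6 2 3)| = 6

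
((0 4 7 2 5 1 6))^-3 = (0 5 4 1 7 6 2)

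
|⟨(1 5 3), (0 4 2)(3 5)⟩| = 18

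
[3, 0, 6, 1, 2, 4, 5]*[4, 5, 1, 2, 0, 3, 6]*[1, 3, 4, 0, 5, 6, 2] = [4, 5, 2, 6, 3, 1, 0]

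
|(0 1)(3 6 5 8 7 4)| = 6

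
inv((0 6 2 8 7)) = (0 7 8 2 6)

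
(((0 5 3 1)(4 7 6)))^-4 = (4 6 7)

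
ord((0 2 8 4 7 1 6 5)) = 8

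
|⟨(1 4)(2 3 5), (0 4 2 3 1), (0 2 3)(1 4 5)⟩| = 720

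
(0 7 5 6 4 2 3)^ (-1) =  (0 3 2 4 6 5 7)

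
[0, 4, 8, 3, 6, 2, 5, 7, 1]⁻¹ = [0, 8, 5, 3, 1, 6, 4, 7, 2]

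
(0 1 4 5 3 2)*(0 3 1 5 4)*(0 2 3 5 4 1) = (0 4 1 2 5)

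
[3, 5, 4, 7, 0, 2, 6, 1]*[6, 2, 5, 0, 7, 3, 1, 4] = [0, 3, 7, 4, 6, 5, 1, 2]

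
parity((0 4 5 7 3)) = even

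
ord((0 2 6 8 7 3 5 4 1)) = 9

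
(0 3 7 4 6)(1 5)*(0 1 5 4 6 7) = (0 3)(1 4 7 6)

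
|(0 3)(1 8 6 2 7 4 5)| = 14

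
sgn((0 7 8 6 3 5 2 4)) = -1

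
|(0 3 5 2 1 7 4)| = 7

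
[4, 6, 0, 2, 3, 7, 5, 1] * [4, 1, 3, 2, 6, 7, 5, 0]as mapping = [0→6, 1→5, 2→4, 3→3, 4→2, 5→0, 6→7, 7→1]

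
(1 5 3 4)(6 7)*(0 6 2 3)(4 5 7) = (0 6 4 1 7 2 3 5)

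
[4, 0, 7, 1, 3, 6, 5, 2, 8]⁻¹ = [1, 3, 7, 4, 0, 6, 5, 2, 8]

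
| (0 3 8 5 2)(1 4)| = 10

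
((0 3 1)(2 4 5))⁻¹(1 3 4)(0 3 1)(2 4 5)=(0 1 5)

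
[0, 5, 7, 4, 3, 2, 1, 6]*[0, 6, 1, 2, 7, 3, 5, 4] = [0, 3, 4, 7, 2, 1, 6, 5]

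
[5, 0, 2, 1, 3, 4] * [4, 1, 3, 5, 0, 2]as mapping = [0→2, 1→4, 2→3, 3→1, 4→5, 5→0]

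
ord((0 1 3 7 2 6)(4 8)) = 6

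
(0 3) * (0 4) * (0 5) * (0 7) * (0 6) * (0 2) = (0 3 4 5 7 6 2)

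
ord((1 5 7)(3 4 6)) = 3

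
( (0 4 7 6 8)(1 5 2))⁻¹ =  (0 8 6 7 4)(1 2 5)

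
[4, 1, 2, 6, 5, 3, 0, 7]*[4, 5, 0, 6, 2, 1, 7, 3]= [2, 5, 0, 7, 1, 6, 4, 3]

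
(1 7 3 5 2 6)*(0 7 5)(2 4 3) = (0 7 2 6 1 5 4 3)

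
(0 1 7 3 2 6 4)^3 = (0 3 4 7 6 1 2)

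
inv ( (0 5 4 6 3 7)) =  (0 7 3 6 4 5)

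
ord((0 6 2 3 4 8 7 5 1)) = 9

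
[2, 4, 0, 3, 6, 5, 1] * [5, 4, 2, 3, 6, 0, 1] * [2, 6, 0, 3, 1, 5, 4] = [0, 4, 5, 3, 6, 2, 1]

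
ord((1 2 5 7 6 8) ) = 6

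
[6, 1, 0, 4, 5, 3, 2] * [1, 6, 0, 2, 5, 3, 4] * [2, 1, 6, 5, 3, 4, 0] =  [3, 0, 1, 4, 5, 6, 2]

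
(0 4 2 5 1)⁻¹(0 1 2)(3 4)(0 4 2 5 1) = (0 5 4)(2 3)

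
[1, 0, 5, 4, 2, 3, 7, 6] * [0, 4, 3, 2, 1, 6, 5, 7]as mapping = [0→4, 1→0, 2→6, 3→1, 4→3, 5→2, 6→7, 7→5]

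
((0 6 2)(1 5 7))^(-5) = (0 6 2)(1 5 7)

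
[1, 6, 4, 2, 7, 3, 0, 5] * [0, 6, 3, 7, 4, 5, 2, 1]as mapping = [0→6, 1→2, 2→4, 3→3, 4→1, 5→7, 6→0, 7→5]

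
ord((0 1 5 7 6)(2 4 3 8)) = 20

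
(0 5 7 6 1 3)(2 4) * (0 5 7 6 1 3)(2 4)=(0 7 1)(3 5 6)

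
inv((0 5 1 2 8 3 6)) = (0 6 3 8 2 1 5)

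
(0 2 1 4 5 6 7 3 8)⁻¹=(0 8 3 7 6 5 4 1 2)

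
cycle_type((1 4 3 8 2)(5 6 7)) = 3.5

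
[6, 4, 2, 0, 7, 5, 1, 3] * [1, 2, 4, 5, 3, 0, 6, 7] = [6, 3, 4, 1, 7, 0, 2, 5]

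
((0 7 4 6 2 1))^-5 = (0 7 4 6 2 1)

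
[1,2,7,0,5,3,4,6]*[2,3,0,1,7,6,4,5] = [3,0,5,2,6,1,7,4]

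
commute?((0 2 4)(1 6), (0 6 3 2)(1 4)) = no:(0 2 4)(1 6)*(0 6 3 2)(1 4) = (1 3 2)(4 6), (0 6 3 2)(1 4)*(0 2 4)(1 6) = (0 1)(3 4 6)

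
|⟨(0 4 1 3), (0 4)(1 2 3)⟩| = 120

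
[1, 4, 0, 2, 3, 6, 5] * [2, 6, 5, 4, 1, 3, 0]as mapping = [0→6, 1→1, 2→2, 3→5, 4→4, 5→0, 6→3]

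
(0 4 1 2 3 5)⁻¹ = (0 5 3 2 1 4)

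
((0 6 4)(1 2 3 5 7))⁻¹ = (0 4 6)(1 7 5 3 2)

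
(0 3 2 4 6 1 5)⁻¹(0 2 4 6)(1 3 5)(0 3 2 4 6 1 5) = (0 5 2)(1 3 4 6)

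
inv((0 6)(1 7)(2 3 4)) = (0 6)(1 7)(2 4 3)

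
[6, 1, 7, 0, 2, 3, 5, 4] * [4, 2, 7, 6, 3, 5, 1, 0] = [1, 2, 0, 4, 7, 6, 5, 3]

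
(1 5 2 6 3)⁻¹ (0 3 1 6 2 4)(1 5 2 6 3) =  (0 1 5 3 6 4)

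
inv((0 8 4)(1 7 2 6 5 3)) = (0 4 8)(1 3 5 6 2 7)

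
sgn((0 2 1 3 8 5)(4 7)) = 1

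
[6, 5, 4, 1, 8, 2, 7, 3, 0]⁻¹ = [8, 3, 5, 7, 2, 1, 0, 6, 4]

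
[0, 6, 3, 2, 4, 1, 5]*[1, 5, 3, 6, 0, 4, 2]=[1, 2, 6, 3, 0, 5, 4]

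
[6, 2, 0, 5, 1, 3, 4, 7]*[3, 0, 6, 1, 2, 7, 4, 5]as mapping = [0→4, 1→6, 2→3, 3→7, 4→0, 5→1, 6→2, 7→5]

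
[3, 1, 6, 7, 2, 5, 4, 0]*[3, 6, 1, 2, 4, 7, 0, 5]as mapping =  [0→2, 1→6, 2→0, 3→5, 4→1, 5→7, 6→4, 7→3]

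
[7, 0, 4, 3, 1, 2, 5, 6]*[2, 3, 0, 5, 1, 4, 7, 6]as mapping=[0→6, 1→2, 2→1, 3→5, 4→3, 5→0, 6→4, 7→7]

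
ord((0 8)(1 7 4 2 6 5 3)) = 14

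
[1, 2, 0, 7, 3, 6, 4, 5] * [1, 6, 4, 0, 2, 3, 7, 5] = [6, 4, 1, 5, 0, 7, 2, 3]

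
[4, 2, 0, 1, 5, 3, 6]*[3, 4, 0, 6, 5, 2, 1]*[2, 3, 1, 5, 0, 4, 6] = [4, 2, 5, 0, 1, 6, 3]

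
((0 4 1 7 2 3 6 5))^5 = (0 3 1 5 2 4 6 7)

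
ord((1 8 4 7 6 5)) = 6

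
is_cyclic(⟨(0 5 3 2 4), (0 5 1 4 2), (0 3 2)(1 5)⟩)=no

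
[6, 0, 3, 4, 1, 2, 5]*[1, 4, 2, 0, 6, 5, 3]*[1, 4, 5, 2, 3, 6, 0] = [2, 4, 1, 0, 3, 5, 6]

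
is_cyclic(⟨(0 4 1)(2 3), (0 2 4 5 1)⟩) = no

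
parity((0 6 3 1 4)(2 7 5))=even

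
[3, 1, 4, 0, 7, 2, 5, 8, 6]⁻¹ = [3, 1, 5, 0, 2, 6, 8, 4, 7]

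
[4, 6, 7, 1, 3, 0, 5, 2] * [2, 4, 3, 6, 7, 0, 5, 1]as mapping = [0→7, 1→5, 2→1, 3→4, 4→6, 5→2, 6→0, 7→3]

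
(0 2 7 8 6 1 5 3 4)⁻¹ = (0 4 3 5 1 6 8 7 2)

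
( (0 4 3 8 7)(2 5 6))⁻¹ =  (0 7 8 3 4)(2 6 5)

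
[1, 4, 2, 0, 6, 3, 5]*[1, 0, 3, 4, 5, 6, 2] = [0, 5, 3, 1, 2, 4, 6]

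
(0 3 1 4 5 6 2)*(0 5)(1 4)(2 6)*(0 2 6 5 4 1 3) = (1 3)(2 4)(5 6)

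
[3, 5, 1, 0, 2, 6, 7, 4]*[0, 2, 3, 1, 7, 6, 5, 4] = [1, 6, 2, 0, 3, 5, 4, 7]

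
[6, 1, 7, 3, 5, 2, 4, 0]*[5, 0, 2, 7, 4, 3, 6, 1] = [6, 0, 1, 7, 3, 2, 4, 5]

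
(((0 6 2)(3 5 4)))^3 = ()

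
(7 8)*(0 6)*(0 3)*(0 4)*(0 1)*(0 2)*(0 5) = (0 6 3 4 1 2 5)(7 8)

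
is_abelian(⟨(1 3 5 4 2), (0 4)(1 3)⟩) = no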